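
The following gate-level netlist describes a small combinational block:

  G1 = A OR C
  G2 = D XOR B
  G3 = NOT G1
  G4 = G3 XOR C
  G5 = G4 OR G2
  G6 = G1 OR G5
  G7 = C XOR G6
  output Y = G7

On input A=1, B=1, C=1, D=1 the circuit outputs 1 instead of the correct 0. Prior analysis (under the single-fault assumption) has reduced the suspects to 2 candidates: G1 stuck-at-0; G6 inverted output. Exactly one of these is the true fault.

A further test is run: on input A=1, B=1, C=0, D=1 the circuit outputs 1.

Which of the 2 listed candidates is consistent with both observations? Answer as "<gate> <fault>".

G1 stuck-at-0

Evaluate each candidate on input A=1, B=1, C=0, D=1:
  G1 stuck-at-0: G1=0 [stuck-at-0], G2=0, G3=1, G4=1, G5=1, G6=1, G7=1 → 1 — matches
  G6 inverted output: G1=1, G2=0, G3=0, G4=0, G5=0, G6=0 [inverted output], G7=0 → 0 — eliminated
Only G1 stuck-at-0 reproduces the observed 1.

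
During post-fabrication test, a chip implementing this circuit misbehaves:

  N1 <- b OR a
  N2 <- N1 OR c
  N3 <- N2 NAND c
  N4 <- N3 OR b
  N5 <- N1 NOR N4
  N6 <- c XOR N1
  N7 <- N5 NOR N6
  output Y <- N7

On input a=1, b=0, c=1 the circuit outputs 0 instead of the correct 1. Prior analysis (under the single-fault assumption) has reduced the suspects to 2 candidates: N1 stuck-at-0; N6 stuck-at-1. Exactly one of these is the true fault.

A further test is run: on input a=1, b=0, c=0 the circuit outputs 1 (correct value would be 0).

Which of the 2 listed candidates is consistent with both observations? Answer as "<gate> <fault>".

N1 stuck-at-0

Evaluate each candidate on input a=1, b=0, c=0:
  N1 stuck-at-0: N1=0 [stuck-at-0], N2=0, N3=1, N4=1, N5=0, N6=0, N7=1 → 1 — matches
  N6 stuck-at-1: N1=1, N2=1, N3=1, N4=1, N5=0, N6=1 [stuck-at-1], N7=0 → 0 — eliminated
Only N1 stuck-at-0 reproduces the observed 1.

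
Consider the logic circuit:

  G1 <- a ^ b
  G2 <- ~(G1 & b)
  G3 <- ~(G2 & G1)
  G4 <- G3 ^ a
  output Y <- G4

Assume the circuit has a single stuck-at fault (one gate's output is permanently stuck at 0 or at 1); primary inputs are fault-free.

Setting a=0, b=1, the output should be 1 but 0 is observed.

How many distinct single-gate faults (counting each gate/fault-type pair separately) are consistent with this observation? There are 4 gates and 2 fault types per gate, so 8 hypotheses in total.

3

Fault-free: G1=1, G2=0, G3=1, G4=1 → 1. Observed 0.
  G1 stuck-at-0: output 1 ✗
  G1 stuck-at-1: output 1 ✗
  G2 stuck-at-0: output 1 ✗
  G2 stuck-at-1: output 0 ✓
  G3 stuck-at-0: output 0 ✓
  G3 stuck-at-1: output 1 ✗
  G4 stuck-at-0: output 0 ✓
  G4 stuck-at-1: output 1 ✗
Consistent faults: {G2 stuck-at-1, G3 stuck-at-0, G4 stuck-at-0} — 3 in all.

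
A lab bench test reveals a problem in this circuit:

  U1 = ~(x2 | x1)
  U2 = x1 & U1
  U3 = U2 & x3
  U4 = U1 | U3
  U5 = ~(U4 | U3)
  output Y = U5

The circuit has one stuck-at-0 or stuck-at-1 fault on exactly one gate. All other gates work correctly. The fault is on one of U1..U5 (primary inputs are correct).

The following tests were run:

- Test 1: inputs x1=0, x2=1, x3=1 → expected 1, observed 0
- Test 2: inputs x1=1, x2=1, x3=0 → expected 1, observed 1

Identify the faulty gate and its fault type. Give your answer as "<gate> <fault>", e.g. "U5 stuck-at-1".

U2 stuck-at-1

Fault-free values for test 1 (x1=0, x2=1, x3=1): U1=0, U2=0, U3=0, U4=0, U5=1, giving Y=1. Observed 0.
Test 1: faults giving observed 0 are {U1 stuck-at-1, U2 stuck-at-1, U3 stuck-at-1, U4 stuck-at-1, U5 stuck-at-0}.
Test 2 (x1=1, x2=1, x3=0): fault-free U1=0, U2=0, U3=0, U4=0, U5=1 → 1; observed 1. Eliminates U1 stuck-at-1, U3 stuck-at-1, U4 stuck-at-1, U5 stuck-at-0.
Only U2 stuck-at-1 is consistent with every test.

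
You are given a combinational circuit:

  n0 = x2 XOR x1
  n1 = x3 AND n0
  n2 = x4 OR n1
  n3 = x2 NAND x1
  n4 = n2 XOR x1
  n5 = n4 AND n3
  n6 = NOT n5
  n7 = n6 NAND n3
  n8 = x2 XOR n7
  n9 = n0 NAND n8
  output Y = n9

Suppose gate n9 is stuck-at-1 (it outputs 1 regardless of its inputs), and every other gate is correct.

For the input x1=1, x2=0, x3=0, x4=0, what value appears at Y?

Propagate with n9 forced: n0=1, n1=0, n2=0, n3=1, n4=1, n5=1, n6=0, n7=1, n8=1, n9=1 [stuck-at-1].
So Y = 1. (Without the fault it would be 0.)

1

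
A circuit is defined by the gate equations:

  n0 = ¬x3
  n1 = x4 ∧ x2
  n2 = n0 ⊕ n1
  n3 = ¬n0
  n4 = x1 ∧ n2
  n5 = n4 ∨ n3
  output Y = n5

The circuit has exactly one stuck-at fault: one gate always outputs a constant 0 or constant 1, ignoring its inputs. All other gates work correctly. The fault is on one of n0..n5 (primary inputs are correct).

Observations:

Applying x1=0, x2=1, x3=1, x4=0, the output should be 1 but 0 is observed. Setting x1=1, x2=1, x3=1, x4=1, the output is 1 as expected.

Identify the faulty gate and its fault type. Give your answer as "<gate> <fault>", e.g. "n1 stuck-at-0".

Fault-free values for test 1 (x1=0, x2=1, x3=1, x4=0): n0=0, n1=0, n2=0, n3=1, n4=0, n5=1, giving Y=1. Observed 0.
Test 1: faults giving observed 0 are {n0 stuck-at-1, n3 stuck-at-0, n5 stuck-at-0}.
Test 2 (x1=1, x2=1, x3=1, x4=1): fault-free n0=0, n1=1, n2=1, n3=1, n4=1, n5=1 → 1; observed 1. Eliminates n0 stuck-at-1, n5 stuck-at-0.
Only n3 stuck-at-0 is consistent with every test.

n3 stuck-at-0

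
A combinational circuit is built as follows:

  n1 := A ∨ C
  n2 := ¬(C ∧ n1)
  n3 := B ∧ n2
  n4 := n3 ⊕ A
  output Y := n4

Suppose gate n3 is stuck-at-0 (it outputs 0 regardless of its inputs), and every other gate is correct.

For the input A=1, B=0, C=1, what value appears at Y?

1

Propagate with n3 forced: n1=1, n2=0, n3=0 [stuck-at-0], n4=1.
So Y = 1. (Same as the fault-free value — the fault is masked on this input.)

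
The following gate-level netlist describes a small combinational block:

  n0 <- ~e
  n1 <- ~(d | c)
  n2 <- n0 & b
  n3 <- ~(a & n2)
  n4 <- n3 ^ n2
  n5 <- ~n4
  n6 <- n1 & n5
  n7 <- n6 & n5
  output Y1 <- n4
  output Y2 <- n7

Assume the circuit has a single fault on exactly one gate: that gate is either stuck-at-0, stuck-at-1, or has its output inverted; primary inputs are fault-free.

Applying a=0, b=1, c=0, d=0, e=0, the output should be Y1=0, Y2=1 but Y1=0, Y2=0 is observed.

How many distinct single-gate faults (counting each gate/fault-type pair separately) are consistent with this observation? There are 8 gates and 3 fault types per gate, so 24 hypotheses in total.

8

Fault-free: n0=1, n1=1, n2=1, n3=1, n4=0, n5=1, n6=1, n7=1 → Y1=0, Y2=1. Observed Y1=0, Y2=0.
  n0: none of the 3 fault types match ✗
  n1: stuck-at-0, inverted output ✓; others ✗
  n2: none of the 3 fault types match ✗
  n3: none of the 3 fault types match ✗
  n4: none of the 3 fault types match ✗
  n5: stuck-at-0, inverted output ✓; others ✗
  n6: stuck-at-0, inverted output ✓; others ✗
  n7: stuck-at-0, inverted output ✓; others ✗
Consistent faults: {n1 stuck-at-0, n1 inverted output, n5 stuck-at-0, n5 inverted output, n6 stuck-at-0, n6 inverted output, n7 stuck-at-0, n7 inverted output} — 8 in all.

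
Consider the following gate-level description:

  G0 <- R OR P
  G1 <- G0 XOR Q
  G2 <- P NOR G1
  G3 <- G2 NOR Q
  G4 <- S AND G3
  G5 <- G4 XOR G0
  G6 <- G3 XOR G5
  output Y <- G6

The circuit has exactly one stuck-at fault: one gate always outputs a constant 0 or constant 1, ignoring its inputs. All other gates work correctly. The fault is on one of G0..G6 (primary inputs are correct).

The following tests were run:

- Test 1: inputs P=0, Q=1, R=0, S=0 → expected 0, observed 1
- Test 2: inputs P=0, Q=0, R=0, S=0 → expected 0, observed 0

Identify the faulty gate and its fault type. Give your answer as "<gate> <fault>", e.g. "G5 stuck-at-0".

Fault-free values for test 1 (P=0, Q=1, R=0, S=0): G0=0, G1=1, G2=0, G3=0, G4=0, G5=0, G6=0, giving Y=0. Observed 1.
Test 1: faults giving observed 1 are {G0 stuck-at-1, G3 stuck-at-1, G4 stuck-at-1, G5 stuck-at-1, G6 stuck-at-1}.
Test 2 (P=0, Q=0, R=0, S=0): fault-free G0=0, G1=0, G2=1, G3=0, G4=0, G5=0, G6=0 → 0; observed 0. Eliminates G3 stuck-at-1, G4 stuck-at-1, G5 stuck-at-1, G6 stuck-at-1.
Only G0 stuck-at-1 is consistent with every test.

G0 stuck-at-1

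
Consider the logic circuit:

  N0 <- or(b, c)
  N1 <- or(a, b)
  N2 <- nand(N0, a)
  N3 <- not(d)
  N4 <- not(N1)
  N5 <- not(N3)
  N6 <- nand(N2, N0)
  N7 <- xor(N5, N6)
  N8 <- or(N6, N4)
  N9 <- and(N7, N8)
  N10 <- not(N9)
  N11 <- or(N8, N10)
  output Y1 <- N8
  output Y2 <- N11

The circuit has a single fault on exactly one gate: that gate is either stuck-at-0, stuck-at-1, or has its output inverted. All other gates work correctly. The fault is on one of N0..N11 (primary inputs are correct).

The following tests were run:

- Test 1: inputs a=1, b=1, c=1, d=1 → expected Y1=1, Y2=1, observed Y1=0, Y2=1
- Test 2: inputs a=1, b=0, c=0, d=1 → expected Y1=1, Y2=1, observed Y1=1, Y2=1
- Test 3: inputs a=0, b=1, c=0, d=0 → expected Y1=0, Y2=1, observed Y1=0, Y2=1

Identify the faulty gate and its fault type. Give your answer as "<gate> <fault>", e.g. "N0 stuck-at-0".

N2 stuck-at-1

Fault-free values for test 1 (a=1, b=1, c=1, d=1): N0=1, N1=1, N2=0, N3=0, N4=0, N5=1, N6=1, N7=0, N8=1, N9=0, N10=1, N11=1, giving Y1=1, Y2=1. Observed Y1=0, Y2=1.
Test 1: faults giving observed Y1=0, Y2=1 are {N2 stuck-at-1, N2 inverted output, N6 stuck-at-0, N6 inverted output, N8 stuck-at-0, N8 inverted output}.
Test 2 (a=1, b=0, c=0, d=1): fault-free N0=0, N1=1, N2=1, N3=0, N4=0, N5=1, N6=1, N7=0, N8=1, N9=0, N10=1, N11=1 → Y1=1, Y2=1; observed Y1=1, Y2=1. Eliminates N6 stuck-at-0, N6 inverted output, N8 stuck-at-0, N8 inverted output.
Test 3 (a=0, b=1, c=0, d=0): fault-free N0=1, N1=1, N2=1, N3=1, N4=0, N5=0, N6=0, N7=0, N8=0, N9=0, N10=1, N11=1 → Y1=0, Y2=1; observed Y1=0, Y2=1. Eliminates N2 inverted output.
Only N2 stuck-at-1 is consistent with every test.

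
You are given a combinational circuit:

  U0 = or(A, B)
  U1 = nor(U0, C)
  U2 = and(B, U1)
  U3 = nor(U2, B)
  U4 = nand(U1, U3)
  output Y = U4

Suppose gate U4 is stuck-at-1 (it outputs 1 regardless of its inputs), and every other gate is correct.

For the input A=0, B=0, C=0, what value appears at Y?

Propagate with U4 forced: U0=0, U1=1, U2=0, U3=1, U4=1 [stuck-at-1].
So Y = 1. (Without the fault it would be 0.)

1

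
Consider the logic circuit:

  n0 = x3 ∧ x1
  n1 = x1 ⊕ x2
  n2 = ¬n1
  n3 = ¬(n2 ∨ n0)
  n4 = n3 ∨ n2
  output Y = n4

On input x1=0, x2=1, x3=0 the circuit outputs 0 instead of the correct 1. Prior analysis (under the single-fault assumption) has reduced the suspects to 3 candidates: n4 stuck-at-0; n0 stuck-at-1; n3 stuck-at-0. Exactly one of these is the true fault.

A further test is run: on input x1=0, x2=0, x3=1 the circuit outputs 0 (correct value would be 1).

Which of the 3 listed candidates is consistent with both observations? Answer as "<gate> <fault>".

Evaluate each candidate on input x1=0, x2=0, x3=1:
  n4 stuck-at-0: n0=0, n1=0, n2=1, n3=0, n4=0 [stuck-at-0] → 0 — matches
  n0 stuck-at-1: n0=1 [stuck-at-1], n1=0, n2=1, n3=0, n4=1 → 1 — eliminated
  n3 stuck-at-0: n0=0, n1=0, n2=1, n3=0 [stuck-at-0], n4=1 → 1 — eliminated
Only n4 stuck-at-0 reproduces the observed 0.

n4 stuck-at-0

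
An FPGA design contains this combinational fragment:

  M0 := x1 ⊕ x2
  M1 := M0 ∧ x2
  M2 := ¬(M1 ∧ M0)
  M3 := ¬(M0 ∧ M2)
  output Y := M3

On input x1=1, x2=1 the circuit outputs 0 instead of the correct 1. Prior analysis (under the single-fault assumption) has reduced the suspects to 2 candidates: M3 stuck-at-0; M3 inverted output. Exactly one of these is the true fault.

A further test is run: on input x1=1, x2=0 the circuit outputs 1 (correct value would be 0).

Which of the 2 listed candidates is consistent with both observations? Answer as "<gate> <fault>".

Evaluate each candidate on input x1=1, x2=0:
  M3 stuck-at-0: M0=1, M1=0, M2=1, M3=0 [stuck-at-0] → 0 — eliminated
  M3 inverted output: M0=1, M1=0, M2=1, M3=1 [inverted output] → 1 — matches
Only M3 inverted output reproduces the observed 1.

M3 inverted output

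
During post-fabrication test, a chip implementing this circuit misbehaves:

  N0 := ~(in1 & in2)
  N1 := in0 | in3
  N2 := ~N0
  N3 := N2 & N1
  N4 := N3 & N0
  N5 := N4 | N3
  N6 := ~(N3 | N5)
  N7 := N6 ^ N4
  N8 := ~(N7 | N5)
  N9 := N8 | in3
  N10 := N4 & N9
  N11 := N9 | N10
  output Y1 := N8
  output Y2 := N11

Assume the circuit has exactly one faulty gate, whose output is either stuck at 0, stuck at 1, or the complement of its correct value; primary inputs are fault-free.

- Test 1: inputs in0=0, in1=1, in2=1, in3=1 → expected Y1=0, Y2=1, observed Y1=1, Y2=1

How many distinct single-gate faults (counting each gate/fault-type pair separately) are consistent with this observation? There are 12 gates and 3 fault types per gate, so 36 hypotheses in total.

4

Fault-free: N0=0, N1=1, N2=1, N3=1, N4=0, N5=1, N6=0, N7=0, N8=0, N9=1, N10=0, N11=1 → Y1=0, Y2=1. Observed Y1=1, Y2=1.
  N0: none of the 3 fault types match ✗
  N1: none of the 3 fault types match ✗
  N2: none of the 3 fault types match ✗
  N3: none of the 3 fault types match ✗
  N4: none of the 3 fault types match ✗
  N5: stuck-at-0, inverted output ✓; others ✗
  N6: none of the 3 fault types match ✗
  N7: none of the 3 fault types match ✗
  N8: stuck-at-1, inverted output ✓; others ✗
  N9: none of the 3 fault types match ✗
  N10: none of the 3 fault types match ✗
  N11: none of the 3 fault types match ✗
Consistent faults: {N5 stuck-at-0, N5 inverted output, N8 stuck-at-1, N8 inverted output} — 4 in all.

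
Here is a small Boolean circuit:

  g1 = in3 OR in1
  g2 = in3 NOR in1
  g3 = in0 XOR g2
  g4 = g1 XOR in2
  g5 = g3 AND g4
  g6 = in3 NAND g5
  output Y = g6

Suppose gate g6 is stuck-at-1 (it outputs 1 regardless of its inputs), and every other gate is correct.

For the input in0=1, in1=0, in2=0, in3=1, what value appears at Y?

1

Propagate with g6 forced: g1=1, g2=0, g3=1, g4=1, g5=1, g6=1 [stuck-at-1].
So Y = 1. (Without the fault it would be 0.)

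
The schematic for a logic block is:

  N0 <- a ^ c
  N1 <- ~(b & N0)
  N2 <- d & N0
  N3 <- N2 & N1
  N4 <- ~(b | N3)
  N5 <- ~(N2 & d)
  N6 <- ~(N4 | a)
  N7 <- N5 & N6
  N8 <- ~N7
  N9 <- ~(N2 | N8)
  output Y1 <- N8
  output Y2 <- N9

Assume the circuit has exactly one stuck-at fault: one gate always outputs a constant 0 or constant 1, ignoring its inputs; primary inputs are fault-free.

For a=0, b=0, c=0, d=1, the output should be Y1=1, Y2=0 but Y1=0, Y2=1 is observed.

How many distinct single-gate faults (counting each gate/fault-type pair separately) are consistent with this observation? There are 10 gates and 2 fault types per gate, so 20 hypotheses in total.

5

Fault-free: N0=0, N1=1, N2=0, N3=0, N4=1, N5=1, N6=0, N7=0, N8=1, N9=0 → Y1=1, Y2=0. Observed Y1=0, Y2=1.
  N0: none of the 2 fault types match ✗
  N1: none of the 2 fault types match ✗
  N2: none of the 2 fault types match ✗
  N3: stuck-at-1 ✓; others ✗
  N4: stuck-at-0 ✓; others ✗
  N5: none of the 2 fault types match ✗
  N6: stuck-at-1 ✓; others ✗
  N7: stuck-at-1 ✓; others ✗
  N8: stuck-at-0 ✓; others ✗
  N9: none of the 2 fault types match ✗
Consistent faults: {N3 stuck-at-1, N4 stuck-at-0, N6 stuck-at-1, N7 stuck-at-1, N8 stuck-at-0} — 5 in all.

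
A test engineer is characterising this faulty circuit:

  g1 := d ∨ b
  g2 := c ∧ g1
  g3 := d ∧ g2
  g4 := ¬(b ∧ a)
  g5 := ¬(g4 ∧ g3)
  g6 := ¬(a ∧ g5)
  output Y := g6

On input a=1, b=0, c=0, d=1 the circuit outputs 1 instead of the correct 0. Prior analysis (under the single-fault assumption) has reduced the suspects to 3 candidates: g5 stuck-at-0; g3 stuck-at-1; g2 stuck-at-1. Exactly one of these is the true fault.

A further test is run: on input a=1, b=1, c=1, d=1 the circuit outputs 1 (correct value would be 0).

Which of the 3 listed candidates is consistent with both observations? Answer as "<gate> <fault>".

g5 stuck-at-0

Evaluate each candidate on input a=1, b=1, c=1, d=1:
  g5 stuck-at-0: g1=1, g2=1, g3=1, g4=0, g5=0 [stuck-at-0], g6=1 → 1 — matches
  g3 stuck-at-1: g1=1, g2=1, g3=1 [stuck-at-1], g4=0, g5=1, g6=0 → 0 — eliminated
  g2 stuck-at-1: g1=1, g2=1 [stuck-at-1], g3=1, g4=0, g5=1, g6=0 → 0 — eliminated
Only g5 stuck-at-0 reproduces the observed 1.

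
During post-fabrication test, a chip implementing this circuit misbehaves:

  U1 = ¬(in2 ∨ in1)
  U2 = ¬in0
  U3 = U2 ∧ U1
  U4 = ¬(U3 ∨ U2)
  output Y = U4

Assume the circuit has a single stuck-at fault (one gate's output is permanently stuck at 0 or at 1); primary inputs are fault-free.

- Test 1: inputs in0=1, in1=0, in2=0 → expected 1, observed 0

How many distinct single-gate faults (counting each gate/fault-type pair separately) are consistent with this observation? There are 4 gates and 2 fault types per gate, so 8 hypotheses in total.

3

Fault-free: U1=1, U2=0, U3=0, U4=1 → 1. Observed 0.
  U1 stuck-at-0: output 1 ✗
  U1 stuck-at-1: output 1 ✗
  U2 stuck-at-0: output 1 ✗
  U2 stuck-at-1: output 0 ✓
  U3 stuck-at-0: output 1 ✗
  U3 stuck-at-1: output 0 ✓
  U4 stuck-at-0: output 0 ✓
  U4 stuck-at-1: output 1 ✗
Consistent faults: {U2 stuck-at-1, U3 stuck-at-1, U4 stuck-at-0} — 3 in all.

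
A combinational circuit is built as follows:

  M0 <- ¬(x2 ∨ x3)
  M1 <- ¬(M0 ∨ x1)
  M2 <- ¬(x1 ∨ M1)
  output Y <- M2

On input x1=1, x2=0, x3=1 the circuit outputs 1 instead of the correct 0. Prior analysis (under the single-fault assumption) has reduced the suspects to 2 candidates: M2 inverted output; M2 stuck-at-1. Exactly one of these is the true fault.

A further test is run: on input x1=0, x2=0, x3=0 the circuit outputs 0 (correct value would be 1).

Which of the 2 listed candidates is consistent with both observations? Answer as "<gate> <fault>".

M2 inverted output

Evaluate each candidate on input x1=0, x2=0, x3=0:
  M2 inverted output: M0=1, M1=0, M2=0 [inverted output] → 0 — matches
  M2 stuck-at-1: M0=1, M1=0, M2=1 [stuck-at-1] → 1 — eliminated
Only M2 inverted output reproduces the observed 0.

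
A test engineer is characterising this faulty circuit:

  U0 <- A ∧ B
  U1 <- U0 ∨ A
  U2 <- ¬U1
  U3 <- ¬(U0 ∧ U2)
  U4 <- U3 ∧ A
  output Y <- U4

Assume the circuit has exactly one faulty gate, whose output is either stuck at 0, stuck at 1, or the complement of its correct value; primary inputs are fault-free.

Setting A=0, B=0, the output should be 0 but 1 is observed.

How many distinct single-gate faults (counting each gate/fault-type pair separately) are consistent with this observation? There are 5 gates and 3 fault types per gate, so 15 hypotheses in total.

2

Fault-free: U0=0, U1=0, U2=1, U3=1, U4=0 → 0. Observed 1.
  U0: none of the 3 fault types match ✗
  U1: none of the 3 fault types match ✗
  U2: none of the 3 fault types match ✗
  U3: none of the 3 fault types match ✗
  U4: stuck-at-1, inverted output ✓; others ✗
Consistent faults: {U4 stuck-at-1, U4 inverted output} — 2 in all.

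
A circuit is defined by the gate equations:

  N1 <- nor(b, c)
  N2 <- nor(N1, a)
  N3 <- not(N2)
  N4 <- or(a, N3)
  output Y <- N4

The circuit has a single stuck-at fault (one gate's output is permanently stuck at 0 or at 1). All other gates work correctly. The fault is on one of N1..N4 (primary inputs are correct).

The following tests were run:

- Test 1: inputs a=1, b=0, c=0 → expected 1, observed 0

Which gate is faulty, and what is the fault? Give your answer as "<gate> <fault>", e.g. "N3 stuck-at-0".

N4 stuck-at-0

Fault-free values for test 1 (a=1, b=0, c=0): N1=1, N2=0, N3=1, N4=1, giving Y=1. Observed 0.
Test 1: faults giving observed 0 are {N4 stuck-at-0}.
Only N4 stuck-at-0 is consistent with every test.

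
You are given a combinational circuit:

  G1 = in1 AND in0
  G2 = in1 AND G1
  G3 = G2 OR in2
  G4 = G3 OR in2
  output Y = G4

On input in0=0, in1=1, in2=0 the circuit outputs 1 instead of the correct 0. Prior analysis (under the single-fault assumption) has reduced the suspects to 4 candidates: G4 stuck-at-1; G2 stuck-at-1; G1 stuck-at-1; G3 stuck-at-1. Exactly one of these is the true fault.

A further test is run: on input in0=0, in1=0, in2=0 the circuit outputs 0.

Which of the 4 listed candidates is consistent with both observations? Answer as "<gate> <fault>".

G1 stuck-at-1

Evaluate each candidate on input in0=0, in1=0, in2=0:
  G4 stuck-at-1: G1=0, G2=0, G3=0, G4=1 [stuck-at-1] → 1 — eliminated
  G2 stuck-at-1: G1=0, G2=1 [stuck-at-1], G3=1, G4=1 → 1 — eliminated
  G1 stuck-at-1: G1=1 [stuck-at-1], G2=0, G3=0, G4=0 → 0 — matches
  G3 stuck-at-1: G1=0, G2=0, G3=1 [stuck-at-1], G4=1 → 1 — eliminated
Only G1 stuck-at-1 reproduces the observed 0.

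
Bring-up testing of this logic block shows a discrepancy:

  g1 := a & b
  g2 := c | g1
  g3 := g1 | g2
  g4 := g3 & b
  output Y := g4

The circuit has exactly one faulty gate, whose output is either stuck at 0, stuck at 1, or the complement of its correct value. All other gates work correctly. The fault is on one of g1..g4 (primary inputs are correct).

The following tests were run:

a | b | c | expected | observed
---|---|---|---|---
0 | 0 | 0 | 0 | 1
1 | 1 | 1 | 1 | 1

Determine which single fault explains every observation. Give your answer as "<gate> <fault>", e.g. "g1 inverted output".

Fault-free values for test 1 (a=0, b=0, c=0): g1=0, g2=0, g3=0, g4=0, giving Y=0. Observed 1.
Test 1: faults giving observed 1 are {g4 stuck-at-1, g4 inverted output}.
Test 2 (a=1, b=1, c=1): fault-free g1=1, g2=1, g3=1, g4=1 → 1; observed 1. Eliminates g4 inverted output.
Only g4 stuck-at-1 is consistent with every test.

g4 stuck-at-1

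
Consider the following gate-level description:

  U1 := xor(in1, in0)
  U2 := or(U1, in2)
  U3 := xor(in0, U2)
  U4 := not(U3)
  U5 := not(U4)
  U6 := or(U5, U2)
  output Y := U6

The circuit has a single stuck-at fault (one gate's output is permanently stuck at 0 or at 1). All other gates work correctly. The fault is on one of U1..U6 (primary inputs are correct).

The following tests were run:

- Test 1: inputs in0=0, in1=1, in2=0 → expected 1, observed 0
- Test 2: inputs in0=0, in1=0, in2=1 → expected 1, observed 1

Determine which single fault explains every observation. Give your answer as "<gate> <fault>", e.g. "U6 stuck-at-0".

U1 stuck-at-0

Fault-free values for test 1 (in0=0, in1=1, in2=0): U1=1, U2=1, U3=1, U4=0, U5=1, U6=1, giving Y=1. Observed 0.
Test 1: faults giving observed 0 are {U1 stuck-at-0, U2 stuck-at-0, U6 stuck-at-0}.
Test 2 (in0=0, in1=0, in2=1): fault-free U1=0, U2=1, U3=1, U4=0, U5=1, U6=1 → 1; observed 1. Eliminates U2 stuck-at-0, U6 stuck-at-0.
Only U1 stuck-at-0 is consistent with every test.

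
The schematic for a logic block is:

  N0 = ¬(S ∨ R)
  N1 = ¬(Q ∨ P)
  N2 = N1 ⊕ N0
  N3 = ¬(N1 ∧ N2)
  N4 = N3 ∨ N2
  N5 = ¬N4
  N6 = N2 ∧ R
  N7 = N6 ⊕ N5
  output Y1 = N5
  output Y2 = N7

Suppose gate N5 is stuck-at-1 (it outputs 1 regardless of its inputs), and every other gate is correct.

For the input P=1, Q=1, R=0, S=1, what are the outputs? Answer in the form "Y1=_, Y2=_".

Propagate with N5 forced: N0=0, N1=0, N2=0, N3=1, N4=1, N5=1 [stuck-at-1], N6=0, N7=1.
So the outputs are Y1=1, Y2=1. (Without the fault they would be Y1=0, Y2=0.)

Y1=1, Y2=1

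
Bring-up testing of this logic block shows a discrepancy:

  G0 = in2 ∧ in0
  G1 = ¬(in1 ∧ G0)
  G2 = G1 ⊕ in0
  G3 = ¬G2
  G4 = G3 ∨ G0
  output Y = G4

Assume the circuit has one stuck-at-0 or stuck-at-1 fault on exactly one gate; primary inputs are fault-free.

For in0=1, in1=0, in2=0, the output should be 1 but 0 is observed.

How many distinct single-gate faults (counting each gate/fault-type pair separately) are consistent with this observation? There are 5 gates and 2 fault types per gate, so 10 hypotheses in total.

4

Fault-free: G0=0, G1=1, G2=0, G3=1, G4=1 → 1. Observed 0.
  G0 stuck-at-0: output 1 ✗
  G0 stuck-at-1: output 1 ✗
  G1 stuck-at-0: output 0 ✓
  G1 stuck-at-1: output 1 ✗
  G2 stuck-at-0: output 1 ✗
  G2 stuck-at-1: output 0 ✓
  G3 stuck-at-0: output 0 ✓
  G3 stuck-at-1: output 1 ✗
  G4 stuck-at-0: output 0 ✓
  G4 stuck-at-1: output 1 ✗
Consistent faults: {G1 stuck-at-0, G2 stuck-at-1, G3 stuck-at-0, G4 stuck-at-0} — 4 in all.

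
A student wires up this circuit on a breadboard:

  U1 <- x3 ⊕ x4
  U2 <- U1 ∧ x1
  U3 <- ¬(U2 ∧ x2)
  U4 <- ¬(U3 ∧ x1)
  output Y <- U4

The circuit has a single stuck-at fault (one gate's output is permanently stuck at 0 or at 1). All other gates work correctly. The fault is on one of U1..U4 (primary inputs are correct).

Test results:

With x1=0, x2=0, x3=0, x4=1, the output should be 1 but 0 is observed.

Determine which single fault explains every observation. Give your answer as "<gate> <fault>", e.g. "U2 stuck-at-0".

U4 stuck-at-0

Fault-free values for test 1 (x1=0, x2=0, x3=0, x4=1): U1=1, U2=0, U3=1, U4=1, giving Y=1. Observed 0.
Test 1: faults giving observed 0 are {U4 stuck-at-0}.
Only U4 stuck-at-0 is consistent with every test.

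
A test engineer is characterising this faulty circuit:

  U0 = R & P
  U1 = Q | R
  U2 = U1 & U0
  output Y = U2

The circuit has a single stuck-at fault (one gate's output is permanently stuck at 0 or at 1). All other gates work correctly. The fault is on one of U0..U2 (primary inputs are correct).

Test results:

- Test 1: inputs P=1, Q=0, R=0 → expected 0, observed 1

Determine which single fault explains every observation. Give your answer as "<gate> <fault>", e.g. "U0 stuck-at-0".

Fault-free values for test 1 (P=1, Q=0, R=0): U0=0, U1=0, U2=0, giving Y=0. Observed 1.
Test 1: faults giving observed 1 are {U2 stuck-at-1}.
Only U2 stuck-at-1 is consistent with every test.

U2 stuck-at-1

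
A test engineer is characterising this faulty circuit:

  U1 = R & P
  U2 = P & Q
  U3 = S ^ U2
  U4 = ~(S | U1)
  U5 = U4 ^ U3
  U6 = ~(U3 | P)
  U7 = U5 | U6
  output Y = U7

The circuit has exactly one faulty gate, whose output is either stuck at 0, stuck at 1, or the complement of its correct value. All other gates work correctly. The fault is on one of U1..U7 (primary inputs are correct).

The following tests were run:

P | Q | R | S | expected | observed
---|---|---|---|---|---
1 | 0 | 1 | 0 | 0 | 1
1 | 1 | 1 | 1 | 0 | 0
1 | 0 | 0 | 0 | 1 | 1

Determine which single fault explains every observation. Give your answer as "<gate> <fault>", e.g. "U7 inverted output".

Fault-free values for test 1 (P=1, Q=0, R=1, S=0): U1=1, U2=0, U3=0, U4=0, U5=0, U6=0, U7=0, giving Y=0. Observed 1.
Test 1: faults giving observed 1 are {U1 stuck-at-0, U1 inverted output, U2 stuck-at-1, U2 inverted output, U3 stuck-at-1, U3 inverted output, U4 stuck-at-1, U4 inverted output, U5 stuck-at-1, U5 inverted output, U6 stuck-at-1, U6 inverted output, U7 stuck-at-1, U7 inverted output}.
Test 2 (P=1, Q=1, R=1, S=1): fault-free U1=1, U2=1, U3=0, U4=0, U5=0, U6=0, U7=0 → 0; observed 0. Eliminates U2 inverted output, U3 stuck-at-1, U3 inverted output, U4 stuck-at-1, U4 inverted output, U5 stuck-at-1, U5 inverted output, U6 stuck-at-1, U6 inverted output, U7 stuck-at-1, U7 inverted output.
Test 3 (P=1, Q=0, R=0, S=0): fault-free U1=0, U2=0, U3=0, U4=1, U5=1, U6=0, U7=1 → 1; observed 1. Eliminates U1 inverted output, U2 stuck-at-1.
Only U1 stuck-at-0 is consistent with every test.

U1 stuck-at-0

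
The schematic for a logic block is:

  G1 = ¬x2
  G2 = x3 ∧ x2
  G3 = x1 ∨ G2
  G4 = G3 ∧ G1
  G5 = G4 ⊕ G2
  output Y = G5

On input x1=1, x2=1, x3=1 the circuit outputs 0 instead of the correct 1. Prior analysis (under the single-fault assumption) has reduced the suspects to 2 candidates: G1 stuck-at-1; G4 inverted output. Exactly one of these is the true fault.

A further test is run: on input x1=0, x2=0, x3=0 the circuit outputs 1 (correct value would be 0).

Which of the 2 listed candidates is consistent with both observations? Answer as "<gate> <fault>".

Evaluate each candidate on input x1=0, x2=0, x3=0:
  G1 stuck-at-1: G1=1 [stuck-at-1], G2=0, G3=0, G4=0, G5=0 → 0 — eliminated
  G4 inverted output: G1=1, G2=0, G3=0, G4=1 [inverted output], G5=1 → 1 — matches
Only G4 inverted output reproduces the observed 1.

G4 inverted output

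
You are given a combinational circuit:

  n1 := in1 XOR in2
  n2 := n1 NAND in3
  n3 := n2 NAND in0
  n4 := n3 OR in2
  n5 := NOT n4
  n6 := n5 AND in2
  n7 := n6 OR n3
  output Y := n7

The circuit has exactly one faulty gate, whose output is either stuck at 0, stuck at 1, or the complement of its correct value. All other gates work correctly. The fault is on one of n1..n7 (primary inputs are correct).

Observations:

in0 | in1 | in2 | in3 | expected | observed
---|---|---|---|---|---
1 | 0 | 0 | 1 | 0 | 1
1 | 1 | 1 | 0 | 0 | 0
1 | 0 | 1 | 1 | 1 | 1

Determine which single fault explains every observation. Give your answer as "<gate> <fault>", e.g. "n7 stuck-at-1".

Fault-free values for test 1 (in0=1, in1=0, in2=0, in3=1): n1=0, n2=1, n3=0, n4=0, n5=1, n6=0, n7=0, giving Y=0. Observed 1.
Test 1: faults giving observed 1 are {n1 stuck-at-1, n1 inverted output, n2 stuck-at-0, n2 inverted output, n3 stuck-at-1, n3 inverted output, n6 stuck-at-1, n6 inverted output, n7 stuck-at-1, n7 inverted output}.
Test 2 (in0=1, in1=1, in2=1, in3=0): fault-free n1=0, n2=1, n3=0, n4=1, n5=0, n6=0, n7=0 → 0; observed 0. Eliminates n2 stuck-at-0, n2 inverted output, n3 stuck-at-1, n3 inverted output, n6 stuck-at-1, n6 inverted output, n7 stuck-at-1, n7 inverted output.
Test 3 (in0=1, in1=0, in2=1, in3=1): fault-free n1=1, n2=0, n3=1, n4=1, n5=0, n6=0, n7=1 → 1; observed 1. Eliminates n1 inverted output.
Only n1 stuck-at-1 is consistent with every test.

n1 stuck-at-1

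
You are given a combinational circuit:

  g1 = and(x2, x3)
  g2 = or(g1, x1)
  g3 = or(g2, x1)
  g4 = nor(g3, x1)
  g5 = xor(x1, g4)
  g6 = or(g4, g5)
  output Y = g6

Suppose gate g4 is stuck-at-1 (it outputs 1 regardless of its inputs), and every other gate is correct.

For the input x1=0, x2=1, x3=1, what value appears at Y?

1

Propagate with g4 forced: g1=1, g2=1, g3=1, g4=1 [stuck-at-1], g5=1, g6=1.
So Y = 1. (Without the fault it would be 0.)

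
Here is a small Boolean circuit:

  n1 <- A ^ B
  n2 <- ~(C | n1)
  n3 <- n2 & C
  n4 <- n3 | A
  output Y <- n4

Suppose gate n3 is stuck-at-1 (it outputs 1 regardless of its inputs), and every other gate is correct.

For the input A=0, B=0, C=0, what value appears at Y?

1

Propagate with n3 forced: n1=0, n2=1, n3=1 [stuck-at-1], n4=1.
So Y = 1. (Without the fault it would be 0.)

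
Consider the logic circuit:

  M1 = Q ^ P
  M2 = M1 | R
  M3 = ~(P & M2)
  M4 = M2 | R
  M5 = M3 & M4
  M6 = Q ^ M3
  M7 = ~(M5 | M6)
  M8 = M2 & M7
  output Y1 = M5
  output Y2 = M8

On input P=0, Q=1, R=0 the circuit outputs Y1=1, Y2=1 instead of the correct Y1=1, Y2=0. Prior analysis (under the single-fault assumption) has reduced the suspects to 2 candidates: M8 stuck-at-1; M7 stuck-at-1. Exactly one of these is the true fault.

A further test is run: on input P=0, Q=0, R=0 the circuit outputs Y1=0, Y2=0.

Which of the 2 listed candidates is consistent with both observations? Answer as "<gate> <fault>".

M7 stuck-at-1

Evaluate each candidate on input P=0, Q=0, R=0:
  M8 stuck-at-1: M1=0, M2=0, M3=1, M4=0, M5=0, M6=1, M7=0, M8=1 [stuck-at-1] → Y1=0, Y2=1 — eliminated
  M7 stuck-at-1: M1=0, M2=0, M3=1, M4=0, M5=0, M6=1, M7=1 [stuck-at-1], M8=0 → Y1=0, Y2=0 — matches
Only M7 stuck-at-1 reproduces the observed Y1=0, Y2=0.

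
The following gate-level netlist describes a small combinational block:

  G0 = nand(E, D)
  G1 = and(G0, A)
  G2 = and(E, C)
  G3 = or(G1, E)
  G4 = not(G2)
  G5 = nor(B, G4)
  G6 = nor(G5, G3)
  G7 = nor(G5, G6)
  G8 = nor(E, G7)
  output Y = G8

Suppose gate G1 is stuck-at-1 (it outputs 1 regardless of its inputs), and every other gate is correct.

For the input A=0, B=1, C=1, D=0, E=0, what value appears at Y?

0

Propagate with G1 forced: G0=1, G1=1 [stuck-at-1], G2=0, G3=1, G4=1, G5=0, G6=0, G7=1, G8=0.
So Y = 0. (Without the fault it would be 1.)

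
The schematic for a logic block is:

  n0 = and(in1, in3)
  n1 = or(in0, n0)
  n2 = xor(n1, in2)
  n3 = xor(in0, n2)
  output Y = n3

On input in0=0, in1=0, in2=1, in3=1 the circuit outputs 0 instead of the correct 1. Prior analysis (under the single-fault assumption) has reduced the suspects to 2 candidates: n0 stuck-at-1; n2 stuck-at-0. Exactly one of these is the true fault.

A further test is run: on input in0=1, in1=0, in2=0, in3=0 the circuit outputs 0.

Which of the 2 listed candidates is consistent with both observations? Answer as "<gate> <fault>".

n0 stuck-at-1

Evaluate each candidate on input in0=1, in1=0, in2=0, in3=0:
  n0 stuck-at-1: n0=1 [stuck-at-1], n1=1, n2=1, n3=0 → 0 — matches
  n2 stuck-at-0: n0=0, n1=1, n2=0 [stuck-at-0], n3=1 → 1 — eliminated
Only n0 stuck-at-1 reproduces the observed 0.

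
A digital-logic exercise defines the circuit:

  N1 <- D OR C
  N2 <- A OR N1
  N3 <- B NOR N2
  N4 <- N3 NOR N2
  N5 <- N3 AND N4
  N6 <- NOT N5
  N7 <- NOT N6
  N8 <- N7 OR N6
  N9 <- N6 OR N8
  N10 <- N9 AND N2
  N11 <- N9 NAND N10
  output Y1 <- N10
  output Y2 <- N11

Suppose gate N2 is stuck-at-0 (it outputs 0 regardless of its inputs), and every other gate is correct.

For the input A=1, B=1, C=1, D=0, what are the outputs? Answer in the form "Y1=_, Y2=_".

Y1=0, Y2=1

Propagate with N2 forced: N1=1, N2=0 [stuck-at-0], N3=0, N4=1, N5=0, N6=1, N7=0, N8=1, N9=1, N10=0, N11=1.
So the outputs are Y1=0, Y2=1. (Without the fault they would be Y1=1, Y2=0.)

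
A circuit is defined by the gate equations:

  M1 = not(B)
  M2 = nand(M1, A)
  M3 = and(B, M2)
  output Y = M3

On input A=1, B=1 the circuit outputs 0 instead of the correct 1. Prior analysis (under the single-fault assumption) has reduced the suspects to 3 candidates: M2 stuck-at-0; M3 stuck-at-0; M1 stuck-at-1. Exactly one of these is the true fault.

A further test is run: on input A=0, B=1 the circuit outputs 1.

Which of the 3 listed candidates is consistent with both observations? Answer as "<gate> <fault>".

M1 stuck-at-1

Evaluate each candidate on input A=0, B=1:
  M2 stuck-at-0: M1=0, M2=0 [stuck-at-0], M3=0 → 0 — eliminated
  M3 stuck-at-0: M1=0, M2=1, M3=0 [stuck-at-0] → 0 — eliminated
  M1 stuck-at-1: M1=1 [stuck-at-1], M2=1, M3=1 → 1 — matches
Only M1 stuck-at-1 reproduces the observed 1.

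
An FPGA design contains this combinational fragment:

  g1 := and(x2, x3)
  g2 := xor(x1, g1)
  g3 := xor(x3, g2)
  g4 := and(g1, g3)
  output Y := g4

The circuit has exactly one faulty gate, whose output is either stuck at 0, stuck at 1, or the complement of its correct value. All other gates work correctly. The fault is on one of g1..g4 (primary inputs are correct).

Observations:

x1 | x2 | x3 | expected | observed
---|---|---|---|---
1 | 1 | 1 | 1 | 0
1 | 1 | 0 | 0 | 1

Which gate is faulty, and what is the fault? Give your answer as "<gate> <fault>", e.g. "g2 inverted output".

g4 inverted output

Fault-free values for test 1 (x1=1, x2=1, x3=1): g1=1, g2=0, g3=1, g4=1, giving Y=1. Observed 0.
Test 1: faults giving observed 0 are {g1 stuck-at-0, g1 inverted output, g2 stuck-at-1, g2 inverted output, g3 stuck-at-0, g3 inverted output, g4 stuck-at-0, g4 inverted output}.
Test 2 (x1=1, x2=1, x3=0): fault-free g1=0, g2=1, g3=1, g4=0 → 0; observed 1. Eliminates g1 stuck-at-0, g1 inverted output, g2 stuck-at-1, g2 inverted output, g3 stuck-at-0, g3 inverted output, g4 stuck-at-0.
Only g4 inverted output is consistent with every test.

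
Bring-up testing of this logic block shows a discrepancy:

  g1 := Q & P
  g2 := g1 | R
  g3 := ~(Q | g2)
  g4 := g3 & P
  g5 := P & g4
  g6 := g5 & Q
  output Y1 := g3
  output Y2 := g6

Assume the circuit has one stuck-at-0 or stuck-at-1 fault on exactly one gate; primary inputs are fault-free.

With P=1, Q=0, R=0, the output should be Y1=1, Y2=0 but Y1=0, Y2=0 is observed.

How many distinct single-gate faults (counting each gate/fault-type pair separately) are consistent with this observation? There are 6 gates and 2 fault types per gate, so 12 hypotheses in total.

3

Fault-free: g1=0, g2=0, g3=1, g4=1, g5=1, g6=0 → Y1=1, Y2=0. Observed Y1=0, Y2=0.
  g1 stuck-at-0: output Y1=1, Y2=0 ✗
  g1 stuck-at-1: output Y1=0, Y2=0 ✓
  g2 stuck-at-0: output Y1=1, Y2=0 ✗
  g2 stuck-at-1: output Y1=0, Y2=0 ✓
  g3 stuck-at-0: output Y1=0, Y2=0 ✓
  g3 stuck-at-1: output Y1=1, Y2=0 ✗
  g4 stuck-at-0: output Y1=1, Y2=0 ✗
  g4 stuck-at-1: output Y1=1, Y2=0 ✗
  g5 stuck-at-0: output Y1=1, Y2=0 ✗
  g5 stuck-at-1: output Y1=1, Y2=0 ✗
  g6 stuck-at-0: output Y1=1, Y2=0 ✗
  g6 stuck-at-1: output Y1=1, Y2=1 ✗
Consistent faults: {g1 stuck-at-1, g2 stuck-at-1, g3 stuck-at-0} — 3 in all.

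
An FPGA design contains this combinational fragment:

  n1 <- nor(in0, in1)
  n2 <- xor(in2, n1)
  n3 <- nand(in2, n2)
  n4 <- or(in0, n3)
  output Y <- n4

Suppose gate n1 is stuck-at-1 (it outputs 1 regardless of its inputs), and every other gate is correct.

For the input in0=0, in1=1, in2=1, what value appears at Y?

Propagate with n1 forced: n1=1 [stuck-at-1], n2=0, n3=1, n4=1.
So Y = 1. (Without the fault it would be 0.)

1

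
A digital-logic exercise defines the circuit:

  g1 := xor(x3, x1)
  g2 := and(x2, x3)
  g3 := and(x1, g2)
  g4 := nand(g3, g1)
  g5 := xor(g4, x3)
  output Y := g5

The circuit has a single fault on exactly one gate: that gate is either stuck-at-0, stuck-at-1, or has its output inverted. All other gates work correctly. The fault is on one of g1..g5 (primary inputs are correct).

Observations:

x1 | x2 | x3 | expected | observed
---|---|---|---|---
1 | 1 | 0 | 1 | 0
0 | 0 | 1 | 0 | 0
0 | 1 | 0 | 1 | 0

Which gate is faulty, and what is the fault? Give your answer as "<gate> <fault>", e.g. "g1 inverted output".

Fault-free values for test 1 (x1=1, x2=1, x3=0): g1=1, g2=0, g3=0, g4=1, g5=1, giving Y=1. Observed 0.
Test 1: faults giving observed 0 are {g2 stuck-at-1, g2 inverted output, g3 stuck-at-1, g3 inverted output, g4 stuck-at-0, g4 inverted output, g5 stuck-at-0, g5 inverted output}.
Test 2 (x1=0, x2=0, x3=1): fault-free g1=1, g2=0, g3=0, g4=1, g5=0 → 0; observed 0. Eliminates g3 stuck-at-1, g3 inverted output, g4 stuck-at-0, g4 inverted output, g5 inverted output.
Test 3 (x1=0, x2=1, x3=0): fault-free g1=0, g2=0, g3=0, g4=1, g5=1 → 1; observed 0. Eliminates g2 stuck-at-1, g2 inverted output.
Only g5 stuck-at-0 is consistent with every test.

g5 stuck-at-0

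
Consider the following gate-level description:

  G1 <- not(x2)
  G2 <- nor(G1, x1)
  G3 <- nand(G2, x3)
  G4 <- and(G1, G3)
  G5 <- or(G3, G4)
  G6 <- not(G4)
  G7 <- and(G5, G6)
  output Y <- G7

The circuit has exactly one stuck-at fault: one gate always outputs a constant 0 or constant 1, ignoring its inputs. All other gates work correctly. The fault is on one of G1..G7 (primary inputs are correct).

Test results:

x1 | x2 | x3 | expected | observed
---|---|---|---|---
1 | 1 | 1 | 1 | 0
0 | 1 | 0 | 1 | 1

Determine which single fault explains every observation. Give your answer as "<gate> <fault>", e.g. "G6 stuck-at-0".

G2 stuck-at-1

Fault-free values for test 1 (x1=1, x2=1, x3=1): G1=0, G2=0, G3=1, G4=0, G5=1, G6=1, G7=1, giving Y=1. Observed 0.
Test 1: faults giving observed 0 are {G1 stuck-at-1, G2 stuck-at-1, G3 stuck-at-0, G4 stuck-at-1, G5 stuck-at-0, G6 stuck-at-0, G7 stuck-at-0}.
Test 2 (x1=0, x2=1, x3=0): fault-free G1=0, G2=1, G3=1, G4=0, G5=1, G6=1, G7=1 → 1; observed 1. Eliminates G1 stuck-at-1, G3 stuck-at-0, G4 stuck-at-1, G5 stuck-at-0, G6 stuck-at-0, G7 stuck-at-0.
Only G2 stuck-at-1 is consistent with every test.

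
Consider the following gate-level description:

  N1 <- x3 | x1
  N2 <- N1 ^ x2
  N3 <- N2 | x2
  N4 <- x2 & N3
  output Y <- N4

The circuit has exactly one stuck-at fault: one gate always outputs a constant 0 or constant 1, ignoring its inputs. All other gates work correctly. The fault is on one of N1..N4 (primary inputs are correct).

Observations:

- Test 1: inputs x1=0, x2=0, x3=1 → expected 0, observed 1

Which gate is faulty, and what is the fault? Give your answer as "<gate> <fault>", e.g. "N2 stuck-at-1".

N4 stuck-at-1

Fault-free values for test 1 (x1=0, x2=0, x3=1): N1=1, N2=1, N3=1, N4=0, giving Y=0. Observed 1.
Test 1: faults giving observed 1 are {N4 stuck-at-1}.
Only N4 stuck-at-1 is consistent with every test.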